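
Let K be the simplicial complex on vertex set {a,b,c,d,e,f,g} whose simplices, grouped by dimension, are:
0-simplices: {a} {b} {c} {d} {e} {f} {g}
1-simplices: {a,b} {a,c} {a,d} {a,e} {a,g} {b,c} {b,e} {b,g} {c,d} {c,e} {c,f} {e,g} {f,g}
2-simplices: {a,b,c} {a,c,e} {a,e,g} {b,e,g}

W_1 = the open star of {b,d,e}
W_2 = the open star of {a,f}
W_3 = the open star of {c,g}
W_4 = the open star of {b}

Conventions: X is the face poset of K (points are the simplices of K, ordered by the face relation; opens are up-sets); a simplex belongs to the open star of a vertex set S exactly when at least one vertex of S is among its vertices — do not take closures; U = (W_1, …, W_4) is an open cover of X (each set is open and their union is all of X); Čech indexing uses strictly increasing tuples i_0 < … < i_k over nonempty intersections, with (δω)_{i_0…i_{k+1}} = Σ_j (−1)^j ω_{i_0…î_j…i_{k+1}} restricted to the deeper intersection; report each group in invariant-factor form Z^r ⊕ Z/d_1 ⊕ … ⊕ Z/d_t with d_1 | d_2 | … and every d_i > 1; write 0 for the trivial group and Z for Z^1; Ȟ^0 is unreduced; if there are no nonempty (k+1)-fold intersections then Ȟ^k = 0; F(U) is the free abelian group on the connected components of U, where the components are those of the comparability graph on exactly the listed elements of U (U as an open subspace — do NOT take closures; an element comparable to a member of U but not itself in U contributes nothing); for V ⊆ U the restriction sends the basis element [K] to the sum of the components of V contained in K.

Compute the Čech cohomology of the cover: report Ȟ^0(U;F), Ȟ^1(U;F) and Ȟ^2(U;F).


nerve simplices:
  W1={{b},{d},{e},{a,b},{a,d},{a,e},{b,c},{b,e},{b,g},{c,d},{c,e},{e,g},{a,b,c},{a,c,e},{a,e,g},{b,e,g}} W2={{a},{f},{a,b},{a,c},{a,d},{a,e},{a,g},{c,f},{f,g},{a,b,c},{a,c,e},{a,e,g}} W3={{c},{g},{a,c},{a,g},{b,c},{b,g},{c,d},{c,e},{c,f},{e,g},{f,g},{a,b,c},{a,c,e},{a,e,g},{b,e,g}} W4={{b},{a,b},{b,c},{b,e},{b,g},{a,b,c},{b,e,g}}
  W12={{a,b},{a,d},{a,e},{a,b,c},{a,c,e},{a,e,g}} W13={{b,c},{b,g},{c,d},{c,e},{e,g},{a,b,c},{a,c,e},{a,e,g},{b,e,g}} W14={{b},{a,b},{b,c},{b,e},{b,g},{a,b,c},{b,e,g}} W23={{a,c},{a,g},{c,f},{f,g},{a,b,c},{a,c,e},{a,e,g}} W24={{a,b},{a,b,c}} W34={{b,c},{b,g},{a,b,c},{b,e,g}}
  W123={{a,b,c},{a,c,e},{a,e,g}} W124={{a,b},{a,b,c}} W134={{b,c},{b,g},{a,b,c},{b,e,g}} W234={{a,b,c}}
  W1234={{a,b,c}}
components per intersection:
  W1: {{b},{e},{a,b},{a,e},{b,c},{b,e},{b,g},{c,e},{e,g},{a,b,c},{a,c,e},{a,e,g},{b,e,g}} {{d},{a,d},{c,d}}
  W2: {{a},{a,b},{a,c},{a,d},{a,e},{a,g},{a,b,c},{a,c,e},{a,e,g}} {{f},{c,f},{f,g}}
  W3: {{c},{a,c},{b,c},{c,d},{c,e},{c,f},{a,b,c},{a,c,e}} {{g},{a,g},{b,g},{e,g},{f,g},{a,e,g},{b,e,g}}
  W4: {{b},{a,b},{b,c},{b,e},{b,g},{a,b,c},{b,e,g}}
  W12: {{a,b},{a,b,c}} {{a,d}} {{a,e},{a,c,e},{a,e,g}}
  W13: {{b,c},{a,b,c}} {{b,g},{e,g},{a,e,g},{b,e,g}} {{c,d}} {{c,e},{a,c,e}}
  W14: {{b},{a,b},{b,c},{b,e},{b,g},{a,b,c},{b,e,g}}
  W23: {{a,c},{a,b,c},{a,c,e}} {{a,g},{a,e,g}} {{c,f}} {{f,g}}
  W24: {{a,b},{a,b,c}}
  W34: {{b,c},{a,b,c}} {{b,g},{b,e,g}}
  W123: {{a,b,c}} {{a,c,e}} {{a,e,g}}
  W124: {{a,b},{a,b,c}}
  W134: {{b,c},{a,b,c}} {{b,g},{b,e,g}}
  W234: {{a,b,c}}
  W1234: {{a,b,c}}
C dims 7,15,7,1; δ0: rk 6, SNF 1^6; δ1: rk 6, SNF 1^6; δ2: rk 1, SNF 1^1
degree 0: 7−6−0 = 1 → Ȟ^0 ≅ Z
degree 1: 15−6−6 = 3 → Ȟ^1 ≅ Z^3
degree 2: 7−1−6 = 0 → Ȟ^2 ≅ 0

Ȟ^0 ≅ Z,  Ȟ^1 ≅ Z^3,  Ȟ^2 ≅ 0


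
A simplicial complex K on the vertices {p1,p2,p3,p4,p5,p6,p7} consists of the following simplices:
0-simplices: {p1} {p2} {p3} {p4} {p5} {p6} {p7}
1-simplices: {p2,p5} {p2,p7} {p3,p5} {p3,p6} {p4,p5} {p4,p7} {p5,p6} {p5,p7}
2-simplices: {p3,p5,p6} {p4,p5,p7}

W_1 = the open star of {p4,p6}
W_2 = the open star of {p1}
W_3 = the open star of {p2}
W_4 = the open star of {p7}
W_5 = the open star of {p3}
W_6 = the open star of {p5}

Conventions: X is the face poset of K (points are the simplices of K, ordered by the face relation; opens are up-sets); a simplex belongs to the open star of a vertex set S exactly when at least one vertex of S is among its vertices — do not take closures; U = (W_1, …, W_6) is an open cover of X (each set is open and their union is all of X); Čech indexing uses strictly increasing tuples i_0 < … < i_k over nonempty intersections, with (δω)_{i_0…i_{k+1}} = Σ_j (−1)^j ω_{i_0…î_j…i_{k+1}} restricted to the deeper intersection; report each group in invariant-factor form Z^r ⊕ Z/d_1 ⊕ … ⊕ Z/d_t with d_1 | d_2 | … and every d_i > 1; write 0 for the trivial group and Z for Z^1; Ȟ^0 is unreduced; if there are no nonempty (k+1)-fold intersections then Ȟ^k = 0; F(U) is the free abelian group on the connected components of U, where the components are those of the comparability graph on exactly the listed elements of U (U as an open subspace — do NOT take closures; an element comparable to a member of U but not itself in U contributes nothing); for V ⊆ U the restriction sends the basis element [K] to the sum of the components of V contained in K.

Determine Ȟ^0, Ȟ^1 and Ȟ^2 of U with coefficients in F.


nerve of the cover:
  W1={{p4},{p6},{p3,p6},{p4,p5},{p4,p7},{p5,p6},{p3,p5,p6},{p4,p5,p7}} W2={{p1}} W3={{p2},{p2,p5},{p2,p7}} W4={{p7},{p2,p7},{p4,p7},{p5,p7},{p4,p5,p7}} W5={{p3},{p3,p5},{p3,p6},{p3,p5,p6}} W6={{p5},{p2,p5},{p3,p5},{p4,p5},{p5,p6},{p5,p7},{p3,p5,p6},{p4,p5,p7}}
  W14={{p4,p7},{p4,p5,p7}} W15={{p3,p6},{p3,p5,p6}} W16={{p4,p5},{p5,p6},{p3,p5,p6},{p4,p5,p7}} W34={{p2,p7}} W36={{p2,p5}} W46={{p5,p7},{p4,p5,p7}} W56={{p3,p5},{p3,p5,p6}}
  W146={{p4,p5,p7}} W156={{p3,p5,p6}}
components per intersection:
  W1: {{p4},{p4,p5},{p4,p7},{p4,p5,p7}} {{p6},{p3,p6},{p5,p6},{p3,p5,p6}}
  W2: {{p1}}
  W3: {{p2},{p2,p5},{p2,p7}}
  W4: {{p7},{p2,p7},{p4,p7},{p5,p7},{p4,p5,p7}}
  W5: {{p3},{p3,p5},{p3,p6},{p3,p5,p6}}
  W6: {{p5},{p2,p5},{p3,p5},{p4,p5},{p5,p6},{p5,p7},{p3,p5,p6},{p4,p5,p7}}
  W14: {{p4,p7},{p4,p5,p7}}
  W15: {{p3,p6},{p3,p5,p6}}
  W16: {{p4,p5},{p4,p5,p7}} {{p5,p6},{p3,p5,p6}}
  W34: {{p2,p7}}
  W36: {{p2,p5}}
  W46: {{p5,p7},{p4,p5,p7}}
  W56: {{p3,p5},{p3,p5,p6}}
  W146: {{p4,p5,p7}}
  W156: {{p3,p5,p6}}
C dims 7,8,2; δ0: rk 5, SNF 1^5; δ1: rk 2, SNF 1^2
Ȟ^0 = (7 − 5) − 0 = 2, so Ȟ^0 ≅ Z^2
Ȟ^1 = (8 − 2) − 5 = 1, so Ȟ^1 ≅ Z
Ȟ^2 = (2 − 0) − 2 = 0, so Ȟ^2 ≅ 0

Ȟ^0 = Z^2; Ȟ^1 = Z; Ȟ^2 = 0


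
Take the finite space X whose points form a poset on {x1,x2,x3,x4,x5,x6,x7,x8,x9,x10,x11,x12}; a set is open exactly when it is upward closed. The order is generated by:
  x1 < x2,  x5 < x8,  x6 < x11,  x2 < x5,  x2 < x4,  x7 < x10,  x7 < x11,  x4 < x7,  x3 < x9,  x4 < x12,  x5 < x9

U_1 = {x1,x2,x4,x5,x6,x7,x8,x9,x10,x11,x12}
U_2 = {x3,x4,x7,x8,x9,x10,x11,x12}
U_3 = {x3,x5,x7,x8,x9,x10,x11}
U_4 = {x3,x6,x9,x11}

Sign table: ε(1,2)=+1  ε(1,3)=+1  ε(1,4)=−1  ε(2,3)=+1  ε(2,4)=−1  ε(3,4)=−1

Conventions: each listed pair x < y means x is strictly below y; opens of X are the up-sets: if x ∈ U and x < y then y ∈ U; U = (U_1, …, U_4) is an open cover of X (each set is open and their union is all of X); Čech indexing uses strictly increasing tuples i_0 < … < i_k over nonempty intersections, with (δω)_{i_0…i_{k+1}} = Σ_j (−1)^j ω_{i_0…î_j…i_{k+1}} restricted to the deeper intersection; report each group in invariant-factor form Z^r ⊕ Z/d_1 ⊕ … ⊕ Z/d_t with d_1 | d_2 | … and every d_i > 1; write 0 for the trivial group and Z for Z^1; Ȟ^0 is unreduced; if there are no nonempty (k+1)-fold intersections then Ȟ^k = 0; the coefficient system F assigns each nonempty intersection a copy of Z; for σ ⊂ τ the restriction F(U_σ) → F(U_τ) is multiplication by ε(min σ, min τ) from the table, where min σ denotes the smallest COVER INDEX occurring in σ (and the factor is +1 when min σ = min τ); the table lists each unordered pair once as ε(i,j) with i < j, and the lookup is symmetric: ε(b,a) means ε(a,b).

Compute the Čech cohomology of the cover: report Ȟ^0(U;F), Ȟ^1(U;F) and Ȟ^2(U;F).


Ȟ^0 ≅ Z, Ȟ^1 ≅ 0, Ȟ^2 ≅ 0

nonempty intersections:
  U12={x4,x7,x8,x9,x10,x11,x12} U13={x5,x7,x8,x9,x10,x11} U14={x6,x9,x11} U23={x3,x7,x8,x9,x10,x11} U24={x3,x9,x11} U34={x3,x9,x11}
  U123={x7,x8,x9,x10,x11} U124={x9,x11} U134={x9,x11} U234={x3,x9,x11}
  U1234={x9,x11}
C dims 4,6,4,1; δ0: rk 3, SNF 1^3; δ1: rk 3, SNF 1^3; δ2: rk 1, SNF 1^1
Ȟ^0: (4−3)−0=1 ⇒ Z
Ȟ^1: (6−3)−3=0 ⇒ 0
Ȟ^2: (4−1)−3=0 ⇒ 0


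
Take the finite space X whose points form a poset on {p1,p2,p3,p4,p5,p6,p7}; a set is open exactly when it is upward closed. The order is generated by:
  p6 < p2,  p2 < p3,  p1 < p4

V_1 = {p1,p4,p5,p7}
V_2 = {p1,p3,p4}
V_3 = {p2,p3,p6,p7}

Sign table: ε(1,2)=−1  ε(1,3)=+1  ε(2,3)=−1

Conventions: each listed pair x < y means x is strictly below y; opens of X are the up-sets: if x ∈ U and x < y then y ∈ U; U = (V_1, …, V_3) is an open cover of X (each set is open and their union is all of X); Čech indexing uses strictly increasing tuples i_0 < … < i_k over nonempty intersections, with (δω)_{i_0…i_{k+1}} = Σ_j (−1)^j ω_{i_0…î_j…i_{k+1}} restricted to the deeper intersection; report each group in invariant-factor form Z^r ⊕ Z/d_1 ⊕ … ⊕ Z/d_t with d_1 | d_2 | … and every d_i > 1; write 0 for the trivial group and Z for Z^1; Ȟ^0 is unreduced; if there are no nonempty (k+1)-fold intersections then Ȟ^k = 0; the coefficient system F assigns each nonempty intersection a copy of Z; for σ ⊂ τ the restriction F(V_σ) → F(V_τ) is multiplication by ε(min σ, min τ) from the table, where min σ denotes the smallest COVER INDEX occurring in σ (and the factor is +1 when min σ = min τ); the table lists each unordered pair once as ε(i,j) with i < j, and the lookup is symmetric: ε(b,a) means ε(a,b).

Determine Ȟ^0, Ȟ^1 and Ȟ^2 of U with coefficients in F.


nonempty overlaps:
  V12={p1,p4} V13={p7} V23={p3}
C dims 3,3; δ0: rk 2, SNF 1^2
degree 0: 3−2−0 = 1 → Ȟ^0 ≅ Z
degree 1: 3−0−2 = 1 → Ȟ^1 ≅ Z
degree 2: 0−0−0 = 0 → Ȟ^2 ≅ 0

Ȟ^0 ≅ Z,  Ȟ^1 ≅ Z,  Ȟ^2 ≅ 0


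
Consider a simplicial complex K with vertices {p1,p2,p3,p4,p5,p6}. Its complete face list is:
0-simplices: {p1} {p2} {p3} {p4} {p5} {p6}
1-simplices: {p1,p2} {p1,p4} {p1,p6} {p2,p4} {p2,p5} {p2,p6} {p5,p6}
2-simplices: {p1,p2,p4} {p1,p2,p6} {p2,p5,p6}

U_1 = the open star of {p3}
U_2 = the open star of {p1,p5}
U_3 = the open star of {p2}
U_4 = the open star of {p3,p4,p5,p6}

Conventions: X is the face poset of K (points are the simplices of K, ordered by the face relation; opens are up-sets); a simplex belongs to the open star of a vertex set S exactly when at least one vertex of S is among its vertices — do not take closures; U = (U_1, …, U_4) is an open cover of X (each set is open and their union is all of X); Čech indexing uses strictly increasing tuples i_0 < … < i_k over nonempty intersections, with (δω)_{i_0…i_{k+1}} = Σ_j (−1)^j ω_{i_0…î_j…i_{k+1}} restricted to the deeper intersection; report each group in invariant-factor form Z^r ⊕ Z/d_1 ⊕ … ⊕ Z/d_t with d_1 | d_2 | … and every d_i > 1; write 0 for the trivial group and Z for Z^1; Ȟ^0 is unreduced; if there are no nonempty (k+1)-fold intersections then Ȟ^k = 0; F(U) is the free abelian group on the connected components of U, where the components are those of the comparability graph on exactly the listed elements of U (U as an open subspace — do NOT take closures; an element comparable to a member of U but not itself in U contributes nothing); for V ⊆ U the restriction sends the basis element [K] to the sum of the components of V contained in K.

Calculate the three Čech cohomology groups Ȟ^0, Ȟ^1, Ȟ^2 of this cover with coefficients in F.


nonempty overlaps:
  U1={{p3}} U2={{p1},{p5},{p1,p2},{p1,p4},{p1,p6},{p2,p5},{p5,p6},{p1,p2,p4},{p1,p2,p6},{p2,p5,p6}} U3={{p2},{p1,p2},{p2,p4},{p2,p5},{p2,p6},{p1,p2,p4},{p1,p2,p6},{p2,p5,p6}} U4={{p3},{p4},{p5},{p6},{p1,p4},{p1,p6},{p2,p4},{p2,p5},{p2,p6},{p5,p6},{p1,p2,p4},{p1,p2,p6},{p2,p5,p6}}
  U14={{p3}} U23={{p1,p2},{p2,p5},{p1,p2,p4},{p1,p2,p6},{p2,p5,p6}} U24={{p5},{p1,p4},{p1,p6},{p2,p5},{p5,p6},{p1,p2,p4},{p1,p2,p6},{p2,p5,p6}} U34={{p2,p4},{p2,p5},{p2,p6},{p1,p2,p4},{p1,p2,p6},{p2,p5,p6}}
  U234={{p2,p5},{p1,p2,p4},{p1,p2,p6},{p2,p5,p6}}
components per intersection:
  U1: {{p3}}
  U2: {{p1},{p1,p2},{p1,p4},{p1,p6},{p1,p2,p4},{p1,p2,p6}} {{p5},{p2,p5},{p5,p6},{p2,p5,p6}}
  U3: {{p2},{p1,p2},{p2,p4},{p2,p5},{p2,p6},{p1,p2,p4},{p1,p2,p6},{p2,p5,p6}}
  U4: {{p3}} {{p4},{p1,p4},{p2,p4},{p1,p2,p4}} {{p5},{p6},{p1,p6},{p2,p5},{p2,p6},{p5,p6},{p1,p2,p6},{p2,p5,p6}}
  U14: {{p3}}
  U23: {{p1,p2},{p1,p2,p4},{p1,p2,p6}} {{p2,p5},{p2,p5,p6}}
  U24: {{p5},{p2,p5},{p5,p6},{p2,p5,p6}} {{p1,p4},{p1,p2,p4}} {{p1,p6},{p1,p2,p6}}
  U34: {{p2,p4},{p1,p2,p4}} {{p2,p5},{p2,p6},{p1,p2,p6},{p2,p5,p6}}
  U234: {{p2,p5},{p2,p5,p6}} {{p1,p2,p4}} {{p1,p2,p6}}
C dims 7,8,3; δ0: rk 5, SNF 1^5; δ1: rk 3, SNF 1^3
degree 0: 7−5−0 = 2 → Ȟ^0 ≅ Z^2
degree 1: 8−3−5 = 0 → Ȟ^1 ≅ 0
degree 2: 3−0−3 = 0 → Ȟ^2 ≅ 0

Ȟ^0 = Z^2, Ȟ^1 = 0 and Ȟ^2 = 0


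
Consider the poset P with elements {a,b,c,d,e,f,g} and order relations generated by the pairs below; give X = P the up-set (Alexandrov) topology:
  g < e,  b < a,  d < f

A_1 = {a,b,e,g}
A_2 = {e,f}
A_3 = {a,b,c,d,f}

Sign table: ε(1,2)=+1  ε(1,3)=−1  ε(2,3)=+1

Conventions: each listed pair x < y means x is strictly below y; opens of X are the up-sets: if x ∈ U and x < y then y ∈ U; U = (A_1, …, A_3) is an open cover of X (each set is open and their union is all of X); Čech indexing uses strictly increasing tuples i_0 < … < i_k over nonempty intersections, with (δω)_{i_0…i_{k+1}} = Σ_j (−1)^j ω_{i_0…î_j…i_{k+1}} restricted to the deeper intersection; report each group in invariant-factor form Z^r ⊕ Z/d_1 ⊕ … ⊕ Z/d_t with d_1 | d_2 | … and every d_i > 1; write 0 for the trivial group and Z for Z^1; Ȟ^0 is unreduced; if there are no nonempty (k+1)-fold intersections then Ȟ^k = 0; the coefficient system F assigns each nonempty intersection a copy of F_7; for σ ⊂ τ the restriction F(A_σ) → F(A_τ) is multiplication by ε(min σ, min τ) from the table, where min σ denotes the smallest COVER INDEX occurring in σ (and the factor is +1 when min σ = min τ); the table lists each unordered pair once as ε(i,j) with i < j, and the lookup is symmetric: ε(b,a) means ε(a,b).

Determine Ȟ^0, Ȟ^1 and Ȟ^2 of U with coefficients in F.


cover nerve:
  A12={e} A13={a,b} A23={f}
C dims 3,3; δ0: rk_F7 3
Ȟ^0: (3−3)−0=0 ⇒ 0
Ȟ^1: (3−0)−3=0 ⇒ 0
Ȟ^2: (0−0)−0=0 ⇒ 0

Ȟ^0 ≅ 0, Ȟ^1 ≅ 0 and Ȟ^2 ≅ 0


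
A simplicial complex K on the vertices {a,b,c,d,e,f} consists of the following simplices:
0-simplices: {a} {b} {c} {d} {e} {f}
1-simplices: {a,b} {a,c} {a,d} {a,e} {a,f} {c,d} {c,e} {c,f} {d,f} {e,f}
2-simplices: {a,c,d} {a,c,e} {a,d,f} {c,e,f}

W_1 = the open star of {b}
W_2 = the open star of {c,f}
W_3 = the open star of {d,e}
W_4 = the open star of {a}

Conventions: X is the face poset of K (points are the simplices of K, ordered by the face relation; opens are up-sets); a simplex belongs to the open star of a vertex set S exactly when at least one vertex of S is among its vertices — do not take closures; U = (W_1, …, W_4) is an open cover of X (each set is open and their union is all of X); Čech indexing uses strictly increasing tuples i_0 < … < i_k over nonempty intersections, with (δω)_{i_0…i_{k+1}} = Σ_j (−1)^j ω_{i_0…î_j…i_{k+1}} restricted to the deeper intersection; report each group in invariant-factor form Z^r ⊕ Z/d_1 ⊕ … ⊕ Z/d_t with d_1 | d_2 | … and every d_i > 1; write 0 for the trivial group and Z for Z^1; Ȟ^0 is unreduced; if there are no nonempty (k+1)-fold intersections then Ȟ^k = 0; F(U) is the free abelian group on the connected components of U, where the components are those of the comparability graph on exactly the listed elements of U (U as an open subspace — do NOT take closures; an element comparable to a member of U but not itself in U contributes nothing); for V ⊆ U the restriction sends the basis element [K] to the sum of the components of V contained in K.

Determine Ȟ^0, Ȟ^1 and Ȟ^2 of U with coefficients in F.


nonempty intersections:
  W1={{b},{a,b}} W2={{c},{f},{a,c},{a,f},{c,d},{c,e},{c,f},{d,f},{e,f},{a,c,d},{a,c,e},{a,d,f},{c,e,f}} W3={{d},{e},{a,d},{a,e},{c,d},{c,e},{d,f},{e,f},{a,c,d},{a,c,e},{a,d,f},{c,e,f}} W4={{a},{a,b},{a,c},{a,d},{a,e},{a,f},{a,c,d},{a,c,e},{a,d,f}}
  W14={{a,b}} W23={{c,d},{c,e},{d,f},{e,f},{a,c,d},{a,c,e},{a,d,f},{c,e,f}} W24={{a,c},{a,f},{a,c,d},{a,c,e},{a,d,f}} W34={{a,d},{a,e},{a,c,d},{a,c,e},{a,d,f}}
  W234={{a,c,d},{a,c,e},{a,d,f}}
components per intersection:
  W1: {{b},{a,b}}
  W2: {{c},{f},{a,c},{a,f},{c,d},{c,e},{c,f},{d,f},{e,f},{a,c,d},{a,c,e},{a,d,f},{c,e,f}}
  W3: {{d},{a,d},{c,d},{d,f},{a,c,d},{a,d,f}} {{e},{a,e},{c,e},{e,f},{a,c,e},{c,e,f}}
  W4: {{a},{a,b},{a,c},{a,d},{a,e},{a,f},{a,c,d},{a,c,e},{a,d,f}}
  W14: {{a,b}}
  W23: {{c,d},{a,c,d}} {{c,e},{e,f},{a,c,e},{c,e,f}} {{d,f},{a,d,f}}
  W24: {{a,c},{a,c,d},{a,c,e}} {{a,f},{a,d,f}}
  W34: {{a,d},{a,c,d},{a,d,f}} {{a,e},{a,c,e}}
  W234: {{a,c,d}} {{a,c,e}} {{a,d,f}}
C dims 5,8,3; δ0: rk 4, SNF 1^4; δ1: rk 3, SNF 1^3
Ȟ^0: (5−4)−0=1 ⇒ Z
Ȟ^1: (8−3)−4=1 ⇒ Z
Ȟ^2: (3−0)−3=0 ⇒ 0

Ȟ^0 ≅ Z, Ȟ^1 ≅ Z, Ȟ^2 ≅ 0


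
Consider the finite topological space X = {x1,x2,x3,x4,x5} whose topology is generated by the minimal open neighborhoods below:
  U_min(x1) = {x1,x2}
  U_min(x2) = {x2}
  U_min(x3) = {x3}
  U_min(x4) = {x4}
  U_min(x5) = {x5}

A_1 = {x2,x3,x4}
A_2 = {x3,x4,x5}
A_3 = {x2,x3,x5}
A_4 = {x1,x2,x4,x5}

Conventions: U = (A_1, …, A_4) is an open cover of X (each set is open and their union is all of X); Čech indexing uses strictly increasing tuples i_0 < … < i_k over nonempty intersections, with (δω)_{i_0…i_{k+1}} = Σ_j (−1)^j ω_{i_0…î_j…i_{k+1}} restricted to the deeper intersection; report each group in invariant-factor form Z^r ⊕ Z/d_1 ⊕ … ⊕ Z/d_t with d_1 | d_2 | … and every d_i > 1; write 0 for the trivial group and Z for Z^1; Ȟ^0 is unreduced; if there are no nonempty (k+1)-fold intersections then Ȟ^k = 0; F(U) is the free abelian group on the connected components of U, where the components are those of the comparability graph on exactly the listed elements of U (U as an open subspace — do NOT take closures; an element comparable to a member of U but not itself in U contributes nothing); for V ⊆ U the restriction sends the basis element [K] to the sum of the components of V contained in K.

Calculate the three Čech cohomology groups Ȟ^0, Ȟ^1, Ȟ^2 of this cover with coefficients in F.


intersection data:
  A12={x3,x4} A13={x2,x3} A14={x2,x4} A23={x3,x5} A24={x4,x5} A34={x2,x5}
  A123={x3} A124={x4} A134={x2} A234={x5}
components per intersection:
  A1: {x2} {x3} {x4}
  A2: {x3} {x4} {x5}
  A3: {x2} {x3} {x5}
  A4: {x1,x2} {x4} {x5}
  A12: {x3} {x4}
  A13: {x2} {x3}
  A14: {x2} {x4}
  A23: {x3} {x5}
  A24: {x4} {x5}
  A34: {x2} {x5}
  A123: {x3}
  A124: {x4}
  A134: {x2}
  A234: {x5}
C dims 12,12,4; δ0: rk 8, SNF 1^8; δ1: rk 4, SNF 1^4
Ȟ^0 = (12 − 8) − 0 = 4, so Ȟ^0 ≅ Z^4
Ȟ^1 = (12 − 4) − 8 = 0, so Ȟ^1 ≅ 0
Ȟ^2 = (4 − 0) − 4 = 0, so Ȟ^2 ≅ 0

Ȟ^0(U;F) ≅ Z^4,  Ȟ^1(U;F) ≅ 0,  Ȟ^2(U;F) ≅ 0


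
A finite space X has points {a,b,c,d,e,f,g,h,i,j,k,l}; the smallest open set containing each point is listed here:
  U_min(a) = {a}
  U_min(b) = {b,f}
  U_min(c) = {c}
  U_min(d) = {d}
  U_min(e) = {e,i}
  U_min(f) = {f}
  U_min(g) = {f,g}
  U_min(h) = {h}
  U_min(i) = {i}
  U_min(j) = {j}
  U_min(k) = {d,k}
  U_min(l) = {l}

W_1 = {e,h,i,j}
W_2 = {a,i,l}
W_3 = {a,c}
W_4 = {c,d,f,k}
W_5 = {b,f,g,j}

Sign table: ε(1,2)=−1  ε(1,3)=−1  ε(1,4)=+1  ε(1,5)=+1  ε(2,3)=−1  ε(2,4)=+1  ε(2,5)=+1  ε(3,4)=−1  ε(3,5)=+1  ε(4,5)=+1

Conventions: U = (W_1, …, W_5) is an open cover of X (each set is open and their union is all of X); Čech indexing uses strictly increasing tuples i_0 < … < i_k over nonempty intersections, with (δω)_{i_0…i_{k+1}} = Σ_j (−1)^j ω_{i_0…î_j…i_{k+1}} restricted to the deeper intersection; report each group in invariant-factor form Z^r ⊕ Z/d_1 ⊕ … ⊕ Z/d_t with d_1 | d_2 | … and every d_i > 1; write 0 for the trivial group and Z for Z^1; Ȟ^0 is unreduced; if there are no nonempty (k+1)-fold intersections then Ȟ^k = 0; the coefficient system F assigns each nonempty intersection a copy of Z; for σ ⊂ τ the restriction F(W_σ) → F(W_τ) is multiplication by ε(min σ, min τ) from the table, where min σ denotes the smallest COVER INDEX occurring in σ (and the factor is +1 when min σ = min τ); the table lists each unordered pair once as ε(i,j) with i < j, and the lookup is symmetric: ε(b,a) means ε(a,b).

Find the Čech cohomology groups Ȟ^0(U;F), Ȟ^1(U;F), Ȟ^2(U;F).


nerve of the cover:
  W12={i} W15={j} W23={a} W34={c} W45={f}
C dims 5,5; δ0: rk 5, SNF 1^4·2
Ȟ^0 = (5 − 5) − 0 = 0, so Ȟ^0 ≅ 0
Ȟ^1 = (5 − 0) − 5 = 0 plus torsion [2], so Ȟ^1 ≅ Z/2
Ȟ^2 = (0 − 0) − 0 = 0, so Ȟ^2 ≅ 0

Ȟ^0 ≅ 0, Ȟ^1 ≅ Z/2, Ȟ^2 ≅ 0


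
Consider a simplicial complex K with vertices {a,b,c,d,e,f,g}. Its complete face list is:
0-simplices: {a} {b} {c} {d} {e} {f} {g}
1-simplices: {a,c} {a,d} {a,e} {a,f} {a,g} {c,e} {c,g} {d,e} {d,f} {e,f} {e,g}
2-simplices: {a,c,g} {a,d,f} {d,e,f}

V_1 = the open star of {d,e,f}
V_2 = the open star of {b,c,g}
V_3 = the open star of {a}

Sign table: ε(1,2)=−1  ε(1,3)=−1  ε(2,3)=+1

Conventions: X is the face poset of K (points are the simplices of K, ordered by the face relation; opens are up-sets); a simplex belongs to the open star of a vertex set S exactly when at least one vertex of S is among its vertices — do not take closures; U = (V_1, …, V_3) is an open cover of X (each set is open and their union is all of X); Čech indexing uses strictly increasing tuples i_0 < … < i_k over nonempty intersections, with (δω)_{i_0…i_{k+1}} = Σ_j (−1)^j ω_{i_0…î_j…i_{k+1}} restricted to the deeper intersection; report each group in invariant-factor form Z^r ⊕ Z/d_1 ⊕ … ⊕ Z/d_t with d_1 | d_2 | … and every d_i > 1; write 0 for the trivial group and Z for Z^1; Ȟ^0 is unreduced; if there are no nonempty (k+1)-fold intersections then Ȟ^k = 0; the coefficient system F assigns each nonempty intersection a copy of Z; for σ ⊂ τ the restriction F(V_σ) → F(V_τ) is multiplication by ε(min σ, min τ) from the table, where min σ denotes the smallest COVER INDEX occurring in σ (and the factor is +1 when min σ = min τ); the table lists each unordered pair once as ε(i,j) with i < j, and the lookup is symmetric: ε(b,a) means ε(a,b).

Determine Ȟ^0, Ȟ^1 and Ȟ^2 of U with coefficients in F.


cover nerve:
  V1={{d},{e},{f},{a,d},{a,e},{a,f},{c,e},{d,e},{d,f},{e,f},{e,g},{a,d,f},{d,e,f}} V2={{b},{c},{g},{a,c},{a,g},{c,e},{c,g},{e,g},{a,c,g}} V3={{a},{a,c},{a,d},{a,e},{a,f},{a,g},{a,c,g},{a,d,f}}
  V12={{c,e},{e,g}} V13={{a,d},{a,e},{a,f},{a,d,f}} V23={{a,c},{a,g},{a,c,g}}
C dims 3,3; δ0: rk 2, SNF 1^2
Ȟ^0: (3−2)−0=1 ⇒ Z
Ȟ^1: (3−0)−2=1 ⇒ Z
Ȟ^2: (0−0)−0=0 ⇒ 0

Ȟ^0 ≅ Z, Ȟ^1 ≅ Z and Ȟ^2 ≅ 0


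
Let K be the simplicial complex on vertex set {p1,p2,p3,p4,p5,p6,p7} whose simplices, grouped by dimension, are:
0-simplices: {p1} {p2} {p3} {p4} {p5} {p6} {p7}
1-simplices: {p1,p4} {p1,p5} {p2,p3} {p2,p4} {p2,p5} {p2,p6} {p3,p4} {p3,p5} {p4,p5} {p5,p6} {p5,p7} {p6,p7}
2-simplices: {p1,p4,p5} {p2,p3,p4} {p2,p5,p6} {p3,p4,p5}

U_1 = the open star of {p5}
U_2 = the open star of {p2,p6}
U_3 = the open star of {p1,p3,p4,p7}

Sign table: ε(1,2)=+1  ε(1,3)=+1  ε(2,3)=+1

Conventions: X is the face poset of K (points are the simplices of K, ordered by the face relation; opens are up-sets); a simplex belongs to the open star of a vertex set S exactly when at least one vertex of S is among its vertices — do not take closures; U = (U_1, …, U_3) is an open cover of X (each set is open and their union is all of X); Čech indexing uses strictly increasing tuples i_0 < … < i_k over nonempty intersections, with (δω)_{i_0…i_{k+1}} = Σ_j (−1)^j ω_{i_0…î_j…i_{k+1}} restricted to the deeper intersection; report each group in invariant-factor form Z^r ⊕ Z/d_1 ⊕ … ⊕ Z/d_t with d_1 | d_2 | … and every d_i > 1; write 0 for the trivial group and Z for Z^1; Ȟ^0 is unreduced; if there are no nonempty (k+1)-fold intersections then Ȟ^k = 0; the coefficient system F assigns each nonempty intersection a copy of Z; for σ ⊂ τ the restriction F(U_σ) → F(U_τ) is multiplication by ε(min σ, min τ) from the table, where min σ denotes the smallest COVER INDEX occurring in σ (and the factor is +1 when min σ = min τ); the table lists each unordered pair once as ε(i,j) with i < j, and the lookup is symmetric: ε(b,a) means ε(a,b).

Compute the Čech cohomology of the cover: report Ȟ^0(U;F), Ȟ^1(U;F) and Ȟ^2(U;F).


nerve of the cover:
  U1={{p5},{p1,p5},{p2,p5},{p3,p5},{p4,p5},{p5,p6},{p5,p7},{p1,p4,p5},{p2,p5,p6},{p3,p4,p5}} U2={{p2},{p6},{p2,p3},{p2,p4},{p2,p5},{p2,p6},{p5,p6},{p6,p7},{p2,p3,p4},{p2,p5,p6}} U3={{p1},{p3},{p4},{p7},{p1,p4},{p1,p5},{p2,p3},{p2,p4},{p3,p4},{p3,p5},{p4,p5},{p5,p7},{p6,p7},{p1,p4,p5},{p2,p3,p4},{p3,p4,p5}}
  U12={{p2,p5},{p5,p6},{p2,p5,p6}} U13={{p1,p5},{p3,p5},{p4,p5},{p5,p7},{p1,p4,p5},{p3,p4,p5}} U23={{p2,p3},{p2,p4},{p6,p7},{p2,p3,p4}}
C dims 3,3; δ0: rk 2, SNF 1^2
Ȟ^0 = (3 − 2) − 0 = 1, so Ȟ^0 ≅ Z
Ȟ^1 = (3 − 0) − 2 = 1, so Ȟ^1 ≅ Z
Ȟ^2 = (0 − 0) − 0 = 0, so Ȟ^2 ≅ 0

Ȟ^0(U;F) ≅ Z; Ȟ^1(U;F) ≅ Z; Ȟ^2(U;F) ≅ 0


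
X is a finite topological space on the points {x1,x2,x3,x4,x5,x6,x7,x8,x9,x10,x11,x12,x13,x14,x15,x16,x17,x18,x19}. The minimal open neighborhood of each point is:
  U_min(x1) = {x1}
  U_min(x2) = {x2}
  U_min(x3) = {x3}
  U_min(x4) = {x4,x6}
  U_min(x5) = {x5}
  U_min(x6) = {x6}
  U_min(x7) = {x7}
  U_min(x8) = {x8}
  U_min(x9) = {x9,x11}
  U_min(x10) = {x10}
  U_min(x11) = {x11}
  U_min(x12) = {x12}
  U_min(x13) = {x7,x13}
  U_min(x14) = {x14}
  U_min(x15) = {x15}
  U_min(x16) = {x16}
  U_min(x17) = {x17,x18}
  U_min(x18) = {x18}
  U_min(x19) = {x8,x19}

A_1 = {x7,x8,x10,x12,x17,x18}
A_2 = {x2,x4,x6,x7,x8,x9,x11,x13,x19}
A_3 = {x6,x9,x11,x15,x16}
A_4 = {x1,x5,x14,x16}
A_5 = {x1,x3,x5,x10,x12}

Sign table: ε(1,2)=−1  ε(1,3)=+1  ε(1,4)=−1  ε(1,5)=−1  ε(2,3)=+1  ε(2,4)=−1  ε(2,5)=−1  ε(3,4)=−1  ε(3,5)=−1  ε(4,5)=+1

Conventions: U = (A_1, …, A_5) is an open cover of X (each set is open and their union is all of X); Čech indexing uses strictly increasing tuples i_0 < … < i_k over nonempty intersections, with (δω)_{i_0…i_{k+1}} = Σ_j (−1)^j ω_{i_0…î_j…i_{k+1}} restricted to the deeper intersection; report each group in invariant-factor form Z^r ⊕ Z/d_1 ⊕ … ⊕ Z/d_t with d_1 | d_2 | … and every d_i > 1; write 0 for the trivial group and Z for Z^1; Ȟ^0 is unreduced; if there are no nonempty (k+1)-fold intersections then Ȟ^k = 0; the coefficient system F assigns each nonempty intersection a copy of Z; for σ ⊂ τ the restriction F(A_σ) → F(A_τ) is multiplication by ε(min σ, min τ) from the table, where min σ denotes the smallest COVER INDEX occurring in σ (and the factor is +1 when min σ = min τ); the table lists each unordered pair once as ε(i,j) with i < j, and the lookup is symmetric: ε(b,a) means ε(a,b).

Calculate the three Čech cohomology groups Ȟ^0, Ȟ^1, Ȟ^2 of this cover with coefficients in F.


Ȟ^0 = 0; Ȟ^1 = Z/2; Ȟ^2 = 0

nonempty intersections:
  A12={x7,x8} A15={x10,x12} A23={x6,x9,x11} A34={x16} A45={x1,x5}
C dims 5,5; δ0: rk 5, SNF 1^4·2
Ȟ^0: (5−5)−0=0 ⇒ 0
Ȟ^1: (5−0)−5=0 plus torsion [2] ⇒ Z/2
Ȟ^2: (0−0)−0=0 ⇒ 0


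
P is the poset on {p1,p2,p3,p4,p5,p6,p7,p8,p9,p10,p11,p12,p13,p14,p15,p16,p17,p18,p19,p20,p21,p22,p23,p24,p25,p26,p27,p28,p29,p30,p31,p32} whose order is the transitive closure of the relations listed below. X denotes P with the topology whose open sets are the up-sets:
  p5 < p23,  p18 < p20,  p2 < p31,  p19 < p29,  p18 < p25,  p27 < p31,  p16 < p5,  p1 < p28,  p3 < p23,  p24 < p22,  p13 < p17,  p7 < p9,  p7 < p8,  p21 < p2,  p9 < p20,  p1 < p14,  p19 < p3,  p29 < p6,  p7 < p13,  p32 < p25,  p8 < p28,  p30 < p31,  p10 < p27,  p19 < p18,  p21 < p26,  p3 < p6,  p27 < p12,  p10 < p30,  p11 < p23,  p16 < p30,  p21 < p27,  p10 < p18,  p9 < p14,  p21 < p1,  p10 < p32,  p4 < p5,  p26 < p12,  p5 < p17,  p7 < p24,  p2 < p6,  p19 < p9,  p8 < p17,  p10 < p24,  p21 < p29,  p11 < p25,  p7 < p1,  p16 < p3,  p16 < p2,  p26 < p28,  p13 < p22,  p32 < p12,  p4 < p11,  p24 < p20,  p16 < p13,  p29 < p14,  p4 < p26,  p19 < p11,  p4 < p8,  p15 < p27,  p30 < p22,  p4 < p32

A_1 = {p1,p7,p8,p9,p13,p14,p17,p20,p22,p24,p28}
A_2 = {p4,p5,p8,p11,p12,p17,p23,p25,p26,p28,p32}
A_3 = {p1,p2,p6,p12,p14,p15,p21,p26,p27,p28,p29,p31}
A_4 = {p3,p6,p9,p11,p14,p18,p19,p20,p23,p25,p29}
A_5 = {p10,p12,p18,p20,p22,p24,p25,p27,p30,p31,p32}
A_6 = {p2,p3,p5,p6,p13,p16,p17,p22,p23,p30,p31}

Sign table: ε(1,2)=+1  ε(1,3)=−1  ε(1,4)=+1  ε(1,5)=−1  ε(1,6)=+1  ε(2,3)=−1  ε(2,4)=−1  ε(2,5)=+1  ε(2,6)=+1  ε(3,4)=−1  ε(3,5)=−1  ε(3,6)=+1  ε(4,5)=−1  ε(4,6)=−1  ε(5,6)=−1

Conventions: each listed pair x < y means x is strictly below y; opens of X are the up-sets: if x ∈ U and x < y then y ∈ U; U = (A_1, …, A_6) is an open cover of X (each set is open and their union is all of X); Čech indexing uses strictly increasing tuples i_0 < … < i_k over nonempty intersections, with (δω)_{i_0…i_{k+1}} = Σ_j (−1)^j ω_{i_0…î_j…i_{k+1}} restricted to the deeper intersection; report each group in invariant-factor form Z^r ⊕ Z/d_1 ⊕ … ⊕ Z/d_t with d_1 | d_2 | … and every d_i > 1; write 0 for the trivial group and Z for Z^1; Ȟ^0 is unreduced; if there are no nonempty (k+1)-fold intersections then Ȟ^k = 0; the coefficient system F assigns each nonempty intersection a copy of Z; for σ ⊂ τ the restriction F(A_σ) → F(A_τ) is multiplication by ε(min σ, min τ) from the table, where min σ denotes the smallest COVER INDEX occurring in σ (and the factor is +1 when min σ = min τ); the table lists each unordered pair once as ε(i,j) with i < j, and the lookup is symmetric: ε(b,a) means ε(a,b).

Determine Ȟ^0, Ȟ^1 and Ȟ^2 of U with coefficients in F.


nonempty intersections:
  A12={p8,p17,p28} A13={p1,p14,p28} A14={p9,p14,p20} A15={p20,p22,p24} A16={p13,p17,p22} A23={p12,p26,p28} A24={p11,p23,p25} A25={p12,p25,p32} A26={p5,p17,p23} A34={p6,p14,p29} A35={p12,p27,p31} A36={p2,p6,p31} A45={p18,p20,p25} A46={p3,p6,p23} A56={p22,p30,p31}
  A123={p28} A126={p17} A134={p14} A145={p20} A156={p22} A235={p12} A245={p25} A246={p23} A346={p6} A356={p31}
C dims 6,15,10; δ0: rk 6, SNF 1^5·2; δ1: rk 9, SNF 1^9
Ȟ^0: (6−6)−0=0 ⇒ 0
Ȟ^1: (15−9)−6=0 plus torsion [2] ⇒ Z/2
Ȟ^2: (10−0)−9=1 ⇒ Z

Ȟ^0 = 0; Ȟ^1 = Z/2; Ȟ^2 = Z


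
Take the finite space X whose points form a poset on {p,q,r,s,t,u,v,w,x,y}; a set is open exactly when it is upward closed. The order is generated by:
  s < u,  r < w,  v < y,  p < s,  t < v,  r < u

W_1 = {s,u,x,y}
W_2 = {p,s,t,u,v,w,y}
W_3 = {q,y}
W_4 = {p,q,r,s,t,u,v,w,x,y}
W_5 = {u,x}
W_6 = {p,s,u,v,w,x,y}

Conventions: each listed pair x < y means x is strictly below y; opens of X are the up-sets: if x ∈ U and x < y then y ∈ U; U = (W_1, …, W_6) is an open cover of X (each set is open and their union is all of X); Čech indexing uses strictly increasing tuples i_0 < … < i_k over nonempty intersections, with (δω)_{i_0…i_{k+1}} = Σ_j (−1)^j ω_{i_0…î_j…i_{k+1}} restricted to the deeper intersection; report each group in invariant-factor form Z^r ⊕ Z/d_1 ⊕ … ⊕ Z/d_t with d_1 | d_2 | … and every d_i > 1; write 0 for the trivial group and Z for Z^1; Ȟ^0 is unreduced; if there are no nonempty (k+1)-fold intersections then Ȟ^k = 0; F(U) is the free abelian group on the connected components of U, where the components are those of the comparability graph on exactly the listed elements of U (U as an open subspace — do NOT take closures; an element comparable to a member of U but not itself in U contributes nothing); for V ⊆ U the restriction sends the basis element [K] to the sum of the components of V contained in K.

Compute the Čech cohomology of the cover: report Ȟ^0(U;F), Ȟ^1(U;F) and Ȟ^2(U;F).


Ȟ^0(U;F) ≅ Z^4,  Ȟ^1(U;F) ≅ 0,  Ȟ^2(U;F) ≅ 0

intersection data:
  W12={s,u,y} W13={y} W14={s,u,x,y} W15={u,x} W16={s,u,x,y} W23={y} W24={p,s,t,u,v,w,y} W25={u} W26={p,s,u,v,w,y} W34={q,y} W36={y} W45={u,x} W46={p,s,u,v,w,x,y} W56={u,x}
  W123={y} W124={s,u,y} W125={u} W126={s,u,y} W134={y} W136={y} W145={u,x} W146={s,u,x,y} W156={u,x} W234={y} W236={y} W245={u} W246={p,s,u,v,w,y} W256={u} W346={y} W456={u,x}
  W1234={y} W1236={y} W1245={u} W1246={s,u,y} W1256={u} W1346={y} W1456={u,x} W2346={y} W2456={u}
  W12346={y} W12456={u}
components per intersection:
  W1: {s,u} {x} {y}
  W2: {p,s,u} {t,v,y} {w}
  W3: {q} {y}
  W4: {p,r,s,u,w} {q} {t,v,y} {x}
  W5: {u} {x}
  W6: {p,s,u} {v,y} {w} {x}
  W12: {s,u} {y}
  W13: {y}
  W14: {s,u} {x} {y}
  W15: {u} {x}
  W16: {s,u} {x} {y}
  W23: {y}
  W24: {p,s,u} {t,v,y} {w}
  W25: {u}
  W26: {p,s,u} {v,y} {w}
  W34: {q} {y}
  W36: {y}
  W45: {u} {x}
  W46: {p,s,u} {v,y} {w} {x}
  W56: {u} {x}
  W123: {y}
  W124: {s,u} {y}
  W125: {u}
  W126: {s,u} {y}
  W134: {y}
  W136: {y}
  W145: {u} {x}
  W146: {s,u} {x} {y}
  W156: {u} {x}
  W234: {y}
  W236: {y}
  W245: {u}
  W246: {p,s,u} {v,y} {w}
  W256: {u}
  W346: {y}
  W456: {u} {x}
  W1234: {y}
  W1236: {y}
  W1245: {u}
  W1246: {s,u} {y}
  W1256: {u}
  W1346: {y}
  W1456: {u} {x}
  W2346: {y}
  W2456: {u}
  W12346: {y}
  W12456: {u}
C dims 18,30,25,11; δ0: rk 14, SNF 1^14; δ1: rk 16, SNF 1^16; δ2: rk 9, SNF 1^9
Ȟ^0 = (18 − 14) − 0 = 4, so Ȟ^0 ≅ Z^4
Ȟ^1 = (30 − 16) − 14 = 0, so Ȟ^1 ≅ 0
Ȟ^2 = (25 − 9) − 16 = 0, so Ȟ^2 ≅ 0


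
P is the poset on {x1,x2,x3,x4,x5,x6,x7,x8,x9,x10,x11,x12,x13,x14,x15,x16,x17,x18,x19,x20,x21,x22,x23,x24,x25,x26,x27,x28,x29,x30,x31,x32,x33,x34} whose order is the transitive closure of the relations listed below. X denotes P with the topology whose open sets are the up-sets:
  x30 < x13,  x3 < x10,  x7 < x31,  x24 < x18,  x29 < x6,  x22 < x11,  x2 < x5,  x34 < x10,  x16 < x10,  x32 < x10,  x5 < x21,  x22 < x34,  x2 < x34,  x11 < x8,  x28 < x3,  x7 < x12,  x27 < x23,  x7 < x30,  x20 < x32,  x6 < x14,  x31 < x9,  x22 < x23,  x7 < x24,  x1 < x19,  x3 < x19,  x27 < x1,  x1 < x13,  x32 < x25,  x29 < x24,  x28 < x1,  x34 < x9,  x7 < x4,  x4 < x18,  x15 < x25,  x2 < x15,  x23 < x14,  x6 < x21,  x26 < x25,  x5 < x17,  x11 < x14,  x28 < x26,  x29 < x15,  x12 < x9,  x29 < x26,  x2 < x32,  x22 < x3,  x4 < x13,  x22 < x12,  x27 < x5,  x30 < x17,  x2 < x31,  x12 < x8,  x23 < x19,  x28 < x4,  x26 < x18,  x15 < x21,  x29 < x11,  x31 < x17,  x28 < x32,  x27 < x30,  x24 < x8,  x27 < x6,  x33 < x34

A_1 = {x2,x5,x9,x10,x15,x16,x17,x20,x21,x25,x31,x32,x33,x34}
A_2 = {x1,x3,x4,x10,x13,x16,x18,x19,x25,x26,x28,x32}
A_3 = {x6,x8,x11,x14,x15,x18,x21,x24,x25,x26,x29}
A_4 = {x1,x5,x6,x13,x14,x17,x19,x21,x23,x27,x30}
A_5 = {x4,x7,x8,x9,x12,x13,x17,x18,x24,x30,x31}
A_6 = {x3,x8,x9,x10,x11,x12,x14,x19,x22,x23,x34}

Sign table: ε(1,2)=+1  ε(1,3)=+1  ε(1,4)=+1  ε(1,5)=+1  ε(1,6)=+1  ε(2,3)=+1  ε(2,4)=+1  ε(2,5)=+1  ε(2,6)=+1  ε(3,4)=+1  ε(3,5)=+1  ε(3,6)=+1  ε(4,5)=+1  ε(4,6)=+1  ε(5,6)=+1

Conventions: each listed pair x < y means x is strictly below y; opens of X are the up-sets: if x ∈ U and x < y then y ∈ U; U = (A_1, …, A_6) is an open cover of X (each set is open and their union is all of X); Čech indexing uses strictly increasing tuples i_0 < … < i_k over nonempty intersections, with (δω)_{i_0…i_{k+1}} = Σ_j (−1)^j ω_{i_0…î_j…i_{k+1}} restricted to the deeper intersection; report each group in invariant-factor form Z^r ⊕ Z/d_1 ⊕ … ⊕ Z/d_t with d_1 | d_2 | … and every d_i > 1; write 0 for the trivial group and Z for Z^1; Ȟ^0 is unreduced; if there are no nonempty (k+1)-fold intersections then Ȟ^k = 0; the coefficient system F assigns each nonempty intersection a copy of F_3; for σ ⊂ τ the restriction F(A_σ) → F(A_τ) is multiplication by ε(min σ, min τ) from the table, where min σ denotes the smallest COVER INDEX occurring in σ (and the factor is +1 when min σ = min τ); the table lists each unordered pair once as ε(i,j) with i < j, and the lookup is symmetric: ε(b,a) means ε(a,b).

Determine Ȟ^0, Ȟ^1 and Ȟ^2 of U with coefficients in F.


Ȟ^0(U;F) ≅ Z/3,  Ȟ^1(U;F) ≅ 0,  Ȟ^2(U;F) ≅ 0

nonempty intersections:
  A12={x10,x16,x25,x32} A13={x15,x21,x25} A14={x5,x17,x21} A15={x9,x17,x31} A16={x9,x10,x34} A23={x18,x25,x26} A24={x1,x13,x19} A25={x4,x13,x18} A26={x3,x10,x19} A34={x6,x14,x21} A35={x8,x18,x24} A36={x8,x11,x14} A45={x13,x17,x30} A46={x14,x19,x23} A56={x8,x9,x12}
  A123={x25} A126={x10} A134={x21} A145={x17} A156={x9} A235={x18} A245={x13} A246={x19} A346={x14} A356={x8}
C dims 6,15,10; δ0: rk_F3 5; δ1: rk_F3 10
Ȟ^0: (6−5)−0=1 ⇒ Z/3
Ȟ^1: (15−10)−5=0 ⇒ 0
Ȟ^2: (10−0)−10=0 ⇒ 0


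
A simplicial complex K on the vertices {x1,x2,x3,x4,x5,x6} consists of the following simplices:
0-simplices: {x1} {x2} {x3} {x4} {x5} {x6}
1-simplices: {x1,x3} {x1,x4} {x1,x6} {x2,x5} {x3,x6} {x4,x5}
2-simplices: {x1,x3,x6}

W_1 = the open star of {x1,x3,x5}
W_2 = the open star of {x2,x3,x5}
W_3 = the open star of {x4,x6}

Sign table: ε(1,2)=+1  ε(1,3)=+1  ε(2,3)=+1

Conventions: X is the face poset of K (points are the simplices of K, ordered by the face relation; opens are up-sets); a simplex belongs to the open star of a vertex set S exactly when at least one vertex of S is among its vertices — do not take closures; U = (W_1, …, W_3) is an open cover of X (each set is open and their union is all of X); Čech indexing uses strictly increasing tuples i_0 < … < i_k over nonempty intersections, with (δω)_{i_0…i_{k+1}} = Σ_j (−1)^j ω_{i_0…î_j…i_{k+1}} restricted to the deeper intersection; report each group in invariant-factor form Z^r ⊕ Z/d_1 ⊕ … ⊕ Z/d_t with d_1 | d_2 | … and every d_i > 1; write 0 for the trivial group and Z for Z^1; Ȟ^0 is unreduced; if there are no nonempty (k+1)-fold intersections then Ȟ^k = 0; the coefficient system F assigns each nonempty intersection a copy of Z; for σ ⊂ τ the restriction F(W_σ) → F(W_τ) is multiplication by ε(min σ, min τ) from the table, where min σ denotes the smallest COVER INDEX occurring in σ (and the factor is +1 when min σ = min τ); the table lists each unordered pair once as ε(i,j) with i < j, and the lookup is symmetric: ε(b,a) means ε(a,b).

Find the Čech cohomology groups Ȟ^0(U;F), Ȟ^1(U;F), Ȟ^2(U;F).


Ȟ^0(U;F) ≅ Z; Ȟ^1(U;F) ≅ 0; Ȟ^2(U;F) ≅ 0

nerve simplices:
  W1={{x1},{x3},{x5},{x1,x3},{x1,x4},{x1,x6},{x2,x5},{x3,x6},{x4,x5},{x1,x3,x6}} W2={{x2},{x3},{x5},{x1,x3},{x2,x5},{x3,x6},{x4,x5},{x1,x3,x6}} W3={{x4},{x6},{x1,x4},{x1,x6},{x3,x6},{x4,x5},{x1,x3,x6}}
  W12={{x3},{x5},{x1,x3},{x2,x5},{x3,x6},{x4,x5},{x1,x3,x6}} W13={{x1,x4},{x1,x6},{x3,x6},{x4,x5},{x1,x3,x6}} W23={{x3,x6},{x4,x5},{x1,x3,x6}}
  W123={{x3,x6},{x4,x5},{x1,x3,x6}}
C dims 3,3,1; δ0: rk 2, SNF 1^2; δ1: rk 1, SNF 1^1
degree 0: 3−2−0 = 1 → Ȟ^0 ≅ Z
degree 1: 3−1−2 = 0 → Ȟ^1 ≅ 0
degree 2: 1−0−1 = 0 → Ȟ^2 ≅ 0


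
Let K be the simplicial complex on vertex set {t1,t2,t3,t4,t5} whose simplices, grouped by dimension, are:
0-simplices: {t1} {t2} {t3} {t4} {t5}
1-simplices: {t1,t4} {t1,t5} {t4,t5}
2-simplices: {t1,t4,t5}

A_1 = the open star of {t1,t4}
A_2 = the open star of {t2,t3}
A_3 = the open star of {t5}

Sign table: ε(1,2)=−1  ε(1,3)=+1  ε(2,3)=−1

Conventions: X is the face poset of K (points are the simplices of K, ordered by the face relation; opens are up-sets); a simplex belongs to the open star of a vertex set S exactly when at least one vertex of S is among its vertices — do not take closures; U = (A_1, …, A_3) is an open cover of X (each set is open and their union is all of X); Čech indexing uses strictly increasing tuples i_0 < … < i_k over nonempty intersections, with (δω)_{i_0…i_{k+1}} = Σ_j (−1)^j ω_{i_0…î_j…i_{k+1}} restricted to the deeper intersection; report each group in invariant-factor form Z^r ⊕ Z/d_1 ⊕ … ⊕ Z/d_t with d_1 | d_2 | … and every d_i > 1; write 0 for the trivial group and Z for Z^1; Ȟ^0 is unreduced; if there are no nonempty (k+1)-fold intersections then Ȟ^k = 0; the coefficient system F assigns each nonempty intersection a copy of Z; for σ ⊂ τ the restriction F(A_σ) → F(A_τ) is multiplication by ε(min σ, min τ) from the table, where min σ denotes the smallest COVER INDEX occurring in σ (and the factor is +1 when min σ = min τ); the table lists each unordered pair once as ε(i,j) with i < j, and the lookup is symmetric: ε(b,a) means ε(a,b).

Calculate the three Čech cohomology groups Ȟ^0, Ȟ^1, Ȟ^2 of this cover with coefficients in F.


cover nerve:
  A1={{t1},{t4},{t1,t4},{t1,t5},{t4,t5},{t1,t4,t5}} A2={{t2},{t3}} A3={{t5},{t1,t5},{t4,t5},{t1,t4,t5}}
  A13={{t1,t5},{t4,t5},{t1,t4,t5}}
C dims 3,1; δ0: rk 1, SNF 1^1
Ȟ^0: (3−1)−0=2 ⇒ Z^2
Ȟ^1: (1−0)−1=0 ⇒ 0
Ȟ^2: (0−0)−0=0 ⇒ 0

Ȟ^0(U;F) ≅ Z^2, Ȟ^1(U;F) ≅ 0, Ȟ^2(U;F) ≅ 0
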